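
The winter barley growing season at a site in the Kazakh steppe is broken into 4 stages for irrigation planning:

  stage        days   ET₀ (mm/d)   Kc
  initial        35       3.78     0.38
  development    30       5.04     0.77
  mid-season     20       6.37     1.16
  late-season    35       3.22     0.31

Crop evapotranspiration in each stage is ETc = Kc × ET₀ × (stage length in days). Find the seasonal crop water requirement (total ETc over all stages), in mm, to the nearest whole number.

initial: 0.38 × 3.78 × 35 = 50.27 mm
development: 0.77 × 5.04 × 30 = 116.42 mm
mid-season: 1.16 × 6.37 × 20 = 147.78 mm
late-season: 0.31 × 3.22 × 35 = 34.94 mm
Seasonal total = 349.41 mm

349 mm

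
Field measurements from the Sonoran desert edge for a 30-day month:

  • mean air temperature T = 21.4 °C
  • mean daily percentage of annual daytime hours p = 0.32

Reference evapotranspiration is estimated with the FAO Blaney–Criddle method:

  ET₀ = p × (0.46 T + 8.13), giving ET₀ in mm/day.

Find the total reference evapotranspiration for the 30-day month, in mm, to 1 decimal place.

ET₀ = 0.32 × (0.46 × 21.4 + 8.13) = 0.32 × 17.974 = 5.7517 mm/d
Monthly total = 5.7517 × 30 = 172.551 mm

172.6 mm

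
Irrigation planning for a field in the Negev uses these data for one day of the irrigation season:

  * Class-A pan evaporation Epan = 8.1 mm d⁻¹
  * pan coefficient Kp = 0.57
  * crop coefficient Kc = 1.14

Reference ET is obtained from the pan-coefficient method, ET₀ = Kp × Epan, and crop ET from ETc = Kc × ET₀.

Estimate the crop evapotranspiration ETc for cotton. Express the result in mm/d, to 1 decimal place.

5.3 mm/d

ET₀ = 0.57 × 8.1 = 4.6170 mm/d
ETc = Kc × ET₀ = 1.14 × 4.6170 = 5.2634 mm/d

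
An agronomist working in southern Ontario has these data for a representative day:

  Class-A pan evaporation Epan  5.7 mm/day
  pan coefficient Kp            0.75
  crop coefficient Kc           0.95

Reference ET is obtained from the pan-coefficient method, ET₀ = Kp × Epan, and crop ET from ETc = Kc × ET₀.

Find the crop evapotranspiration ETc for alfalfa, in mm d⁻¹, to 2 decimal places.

4.06 mm d⁻¹

ET₀ = 0.75 × 5.7 = 4.2750 mm/d
ETc = Kc × ET₀ = 0.95 × 4.2750 = 4.0613 mm/d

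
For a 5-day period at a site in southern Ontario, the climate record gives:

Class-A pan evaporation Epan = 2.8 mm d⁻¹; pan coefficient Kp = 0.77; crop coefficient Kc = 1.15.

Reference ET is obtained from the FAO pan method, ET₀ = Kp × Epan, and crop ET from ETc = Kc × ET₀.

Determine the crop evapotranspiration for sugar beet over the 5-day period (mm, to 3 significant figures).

12.4 mm

ET₀ = 0.77 × 2.8 = 2.1560 mm/d
ETc = Kc × ET₀ = 1.15 × 2.1560 = 2.4794 mm/d
Over 5 days: 2.4794 × 5 = 12.397 mm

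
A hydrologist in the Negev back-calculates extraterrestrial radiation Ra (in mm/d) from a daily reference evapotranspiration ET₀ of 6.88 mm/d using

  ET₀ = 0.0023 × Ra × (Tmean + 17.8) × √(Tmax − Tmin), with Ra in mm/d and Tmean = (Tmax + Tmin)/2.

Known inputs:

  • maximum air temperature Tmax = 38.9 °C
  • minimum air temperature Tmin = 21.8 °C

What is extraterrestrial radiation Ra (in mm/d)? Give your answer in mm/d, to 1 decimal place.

Tmean = 30.35 °C; √ΔT = 4.1352
Ra = ET₀ / [0.0023 × (Tmean+17.8) × √ΔT] = 6.88 / (0.0023 × 48.15 × 4.1352) = 15.023 mm/d

15.0 mm/d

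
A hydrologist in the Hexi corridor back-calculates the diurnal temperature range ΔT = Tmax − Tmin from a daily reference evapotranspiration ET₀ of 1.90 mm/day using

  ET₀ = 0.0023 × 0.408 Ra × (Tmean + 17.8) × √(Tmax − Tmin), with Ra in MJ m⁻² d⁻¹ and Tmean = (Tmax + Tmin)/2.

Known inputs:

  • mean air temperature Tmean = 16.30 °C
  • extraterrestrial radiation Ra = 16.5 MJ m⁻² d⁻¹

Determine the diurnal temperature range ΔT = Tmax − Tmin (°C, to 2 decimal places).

12.95 °C

√ΔT = ET₀ / [0.0023 × 0.408 × Ra × (Tmean+17.8)] = 1.90 / (0.0023 × 6.7320 × 34.10) = 3.5985
ΔT = 3.5985² = 12.949 °C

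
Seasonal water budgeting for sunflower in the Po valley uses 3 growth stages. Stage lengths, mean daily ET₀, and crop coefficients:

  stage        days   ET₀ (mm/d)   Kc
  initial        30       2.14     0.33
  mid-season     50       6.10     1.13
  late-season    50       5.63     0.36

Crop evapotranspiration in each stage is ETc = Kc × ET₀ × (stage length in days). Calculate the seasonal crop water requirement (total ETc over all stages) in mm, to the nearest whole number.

initial: 0.33 × 2.14 × 30 = 21.19 mm
mid-season: 1.13 × 6.10 × 50 = 344.65 mm
late-season: 0.36 × 5.63 × 50 = 101.34 mm
Seasonal total = 467.18 mm

467 mm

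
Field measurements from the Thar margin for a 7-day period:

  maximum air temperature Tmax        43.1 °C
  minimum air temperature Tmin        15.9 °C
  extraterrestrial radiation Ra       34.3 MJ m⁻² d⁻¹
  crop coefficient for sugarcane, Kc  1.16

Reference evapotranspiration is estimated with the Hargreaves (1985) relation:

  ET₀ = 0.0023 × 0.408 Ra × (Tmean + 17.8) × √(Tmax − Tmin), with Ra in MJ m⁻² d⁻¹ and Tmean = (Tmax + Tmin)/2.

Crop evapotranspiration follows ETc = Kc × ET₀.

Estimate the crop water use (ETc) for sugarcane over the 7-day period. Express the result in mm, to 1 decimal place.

64.5 mm

Tmean = (43.1 + 15.9)/2 = 29.50 °C
0.408 Ra = 0.408 × 34.3 = 13.9944 mm/d equivalent
ET₀ = 0.0023 × 13.9944 × (29.50 + 17.8) × √27.2 = 0.0023 × 13.9944 × 47.30 × 5.2154 = 7.9402 mm/d
ETc = Kc × ET₀ = 1.16 × 7.9402 = 9.2106 mm/d
Over 7 days: 9.2106 × 7 = 64.474 mm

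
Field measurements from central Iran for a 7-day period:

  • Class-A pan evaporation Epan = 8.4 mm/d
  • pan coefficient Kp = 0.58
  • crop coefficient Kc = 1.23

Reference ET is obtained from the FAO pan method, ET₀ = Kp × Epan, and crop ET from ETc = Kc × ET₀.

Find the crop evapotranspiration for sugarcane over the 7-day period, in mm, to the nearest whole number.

ET₀ = 0.58 × 8.4 = 4.8720 mm/d
ETc = Kc × ET₀ = 1.23 × 4.8720 = 5.9926 mm/d
Over 7 days: 5.9926 × 7 = 41.948 mm

42 mm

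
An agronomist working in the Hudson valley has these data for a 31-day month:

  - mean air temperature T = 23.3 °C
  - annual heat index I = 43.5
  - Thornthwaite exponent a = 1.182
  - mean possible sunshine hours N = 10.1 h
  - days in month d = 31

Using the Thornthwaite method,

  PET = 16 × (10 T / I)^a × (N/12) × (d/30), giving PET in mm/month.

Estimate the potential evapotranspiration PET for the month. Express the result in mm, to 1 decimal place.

101.2 mm

10T/I = 10 × 23.3 / 43.5 = 5.3563
(10T/I)^a = 5.3563^1.182 = 7.2697
Uncorrected PET = 16 × 7.2697 = 116.315 mm
Correction = (N/12)(d/30) = (10.1/12)(31/30) = 0.8697
PET = 116.315 × 0.8697 = 101.159 mm/month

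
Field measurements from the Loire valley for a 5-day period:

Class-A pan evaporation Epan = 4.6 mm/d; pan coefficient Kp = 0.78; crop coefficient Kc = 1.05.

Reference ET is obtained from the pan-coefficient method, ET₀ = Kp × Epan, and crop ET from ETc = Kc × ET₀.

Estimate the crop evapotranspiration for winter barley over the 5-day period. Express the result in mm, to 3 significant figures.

ET₀ = 0.78 × 4.6 = 3.5880 mm/d
ETc = Kc × ET₀ = 1.05 × 3.5880 = 3.7674 mm/d
Over 5 days: 3.7674 × 5 = 18.837 mm

18.8 mm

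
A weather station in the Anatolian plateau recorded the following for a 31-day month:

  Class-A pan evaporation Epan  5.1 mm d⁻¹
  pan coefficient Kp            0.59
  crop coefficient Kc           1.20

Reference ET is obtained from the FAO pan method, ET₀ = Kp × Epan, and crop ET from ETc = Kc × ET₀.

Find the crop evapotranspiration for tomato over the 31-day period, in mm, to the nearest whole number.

112 mm

ET₀ = 0.59 × 5.1 = 3.0090 mm/d
ETc = Kc × ET₀ = 1.20 × 3.0090 = 3.6108 mm/d
Over 31 days: 3.6108 × 31 = 111.935 mm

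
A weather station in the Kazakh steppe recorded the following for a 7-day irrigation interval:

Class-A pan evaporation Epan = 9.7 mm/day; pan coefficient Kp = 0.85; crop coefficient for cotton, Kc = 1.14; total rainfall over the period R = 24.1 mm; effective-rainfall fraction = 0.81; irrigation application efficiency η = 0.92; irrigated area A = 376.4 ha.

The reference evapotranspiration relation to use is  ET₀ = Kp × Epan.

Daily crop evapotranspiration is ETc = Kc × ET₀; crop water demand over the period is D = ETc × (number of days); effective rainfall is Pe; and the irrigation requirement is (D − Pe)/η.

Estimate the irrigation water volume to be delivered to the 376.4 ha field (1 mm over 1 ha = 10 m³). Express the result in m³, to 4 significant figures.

ET₀ = 0.85 × 9.7 = 8.2450 mm/d
ETc = Kc × ET₀ = 1.14 × 8.2450 = 9.3993 mm/d
Crop demand D = ETc × 7 d = 9.3993 × 7 = 65.795 mm
Pe = 0.81 × 24.1 = 19.521 mm
D − Pe = 65.795 − 19.521 = 46.274 mm
Gross irrigation = 46.274 / 0.92 = 50.298 mm
Volume = 50.298 mm × 376.4 ha × 10 = 189321.7 m³

189300 m³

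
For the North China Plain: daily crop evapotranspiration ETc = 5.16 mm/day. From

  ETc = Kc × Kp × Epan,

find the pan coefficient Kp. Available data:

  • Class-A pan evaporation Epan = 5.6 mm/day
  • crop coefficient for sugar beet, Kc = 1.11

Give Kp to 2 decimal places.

ETc = Kc × Kp × Epan  ⇒  Kp = ETc / (Kc × Epan)
Kp = 5.16 / (1.11 × 5.6) = 5.16 / 6.216 = 0.8301

0.83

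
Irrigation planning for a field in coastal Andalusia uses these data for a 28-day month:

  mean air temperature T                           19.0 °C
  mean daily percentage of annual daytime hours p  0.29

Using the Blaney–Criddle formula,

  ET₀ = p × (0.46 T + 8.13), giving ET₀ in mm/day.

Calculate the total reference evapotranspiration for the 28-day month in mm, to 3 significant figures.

137 mm

ET₀ = 0.29 × (0.46 × 19.0 + 8.13) = 0.29 × 16.870 = 4.8923 mm/d
Monthly total = 4.8923 × 28 = 136.984 mm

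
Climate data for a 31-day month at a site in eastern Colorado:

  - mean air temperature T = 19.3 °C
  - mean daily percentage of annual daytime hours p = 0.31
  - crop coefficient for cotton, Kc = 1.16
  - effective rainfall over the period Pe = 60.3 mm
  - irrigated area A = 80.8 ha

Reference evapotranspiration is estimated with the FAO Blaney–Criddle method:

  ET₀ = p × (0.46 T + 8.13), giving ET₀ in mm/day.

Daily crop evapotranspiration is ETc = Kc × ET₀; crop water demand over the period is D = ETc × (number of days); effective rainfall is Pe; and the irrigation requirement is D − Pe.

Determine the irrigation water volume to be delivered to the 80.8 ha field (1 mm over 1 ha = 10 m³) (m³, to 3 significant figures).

ET₀ = 0.31 × (0.46 × 19.3 + 8.13) = 0.31 × 17.008 = 5.2725 mm/d
ETc = Kc × ET₀ = 1.16 × 5.2725 = 6.1161 mm/d
Crop demand D = ETc × 31 d = 6.1161 × 31 = 189.599 mm
D − Pe = 189.599 − 60.3 = 129.299 mm
Volume = 129.299 mm × 80.8 ha × 10 = 104473.6 m³

104000 m³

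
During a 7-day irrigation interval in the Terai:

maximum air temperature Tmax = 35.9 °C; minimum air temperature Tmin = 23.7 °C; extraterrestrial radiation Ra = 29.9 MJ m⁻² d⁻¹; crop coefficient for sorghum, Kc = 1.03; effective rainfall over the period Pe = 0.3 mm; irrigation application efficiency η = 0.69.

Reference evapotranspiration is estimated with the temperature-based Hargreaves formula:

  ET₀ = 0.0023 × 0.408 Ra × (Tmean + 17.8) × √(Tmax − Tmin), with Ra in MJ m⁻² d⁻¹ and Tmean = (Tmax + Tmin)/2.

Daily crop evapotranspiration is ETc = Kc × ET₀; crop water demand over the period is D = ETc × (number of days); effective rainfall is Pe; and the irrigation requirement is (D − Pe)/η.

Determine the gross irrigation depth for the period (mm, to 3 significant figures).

Tmean = (35.9 + 23.7)/2 = 29.80 °C
0.408 Ra = 0.408 × 29.9 = 12.1992 mm/d equivalent
ET₀ = 0.0023 × 12.1992 × (29.80 + 17.8) × √12.2 = 0.0023 × 12.1992 × 47.60 × 3.4928 = 4.6649 mm/d
ETc = Kc × ET₀ = 1.03 × 4.6649 = 4.8048 mm/d
Crop demand D = ETc × 7 d = 4.8048 × 7 = 33.634 mm
D − Pe = 33.634 − 0.3 = 33.334 mm
Gross irrigation = 33.334 / 0.69 = 48.310 mm

48.3 mm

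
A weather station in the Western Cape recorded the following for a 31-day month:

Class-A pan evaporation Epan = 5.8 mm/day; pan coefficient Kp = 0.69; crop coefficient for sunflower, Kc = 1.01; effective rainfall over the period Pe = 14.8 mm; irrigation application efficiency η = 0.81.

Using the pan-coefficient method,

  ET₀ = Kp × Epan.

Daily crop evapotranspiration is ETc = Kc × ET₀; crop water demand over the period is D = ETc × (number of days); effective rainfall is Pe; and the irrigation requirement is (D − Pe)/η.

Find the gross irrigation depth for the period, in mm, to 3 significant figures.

136 mm

ET₀ = 0.69 × 5.8 = 4.0020 mm/d
ETc = Kc × ET₀ = 1.01 × 4.0020 = 4.0420 mm/d
Crop demand D = ETc × 31 d = 4.0420 × 31 = 125.302 mm
D − Pe = 125.302 − 14.8 = 110.502 mm
Gross irrigation = 110.502 / 0.81 = 136.422 mm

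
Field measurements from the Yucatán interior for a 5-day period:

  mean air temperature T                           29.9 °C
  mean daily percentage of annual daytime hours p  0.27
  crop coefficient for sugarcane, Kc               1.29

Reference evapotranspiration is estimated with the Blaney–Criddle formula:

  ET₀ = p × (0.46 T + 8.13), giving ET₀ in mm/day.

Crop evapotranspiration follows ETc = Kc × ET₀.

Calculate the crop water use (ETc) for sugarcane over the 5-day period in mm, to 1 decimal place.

38.1 mm

ET₀ = 0.27 × (0.46 × 29.9 + 8.13) = 0.27 × 21.884 = 5.9087 mm/d
ETc = Kc × ET₀ = 1.29 × 5.9087 = 7.6222 mm/d
Over 5 days: 7.6222 × 5 = 38.111 mm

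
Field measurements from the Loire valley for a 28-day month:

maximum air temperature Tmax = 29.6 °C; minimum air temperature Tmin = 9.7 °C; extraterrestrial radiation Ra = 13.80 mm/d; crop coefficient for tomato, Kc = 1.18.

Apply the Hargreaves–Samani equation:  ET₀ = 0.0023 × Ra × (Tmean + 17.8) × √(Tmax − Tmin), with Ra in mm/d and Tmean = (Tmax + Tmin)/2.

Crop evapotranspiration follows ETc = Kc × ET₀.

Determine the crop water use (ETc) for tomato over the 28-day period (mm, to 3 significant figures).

175 mm

Tmean = (29.6 + 9.7)/2 = 19.65 °C
ET₀ = 0.0023 × 13.80 × (19.65 + 17.8) × √19.9 = 0.0023 × 13.80 × 37.45 × 4.4609 = 5.3025 mm/d
ETc = Kc × ET₀ = 1.18 × 5.3025 = 6.2570 mm/d
Over 28 days: 6.2570 × 28 = 175.196 mm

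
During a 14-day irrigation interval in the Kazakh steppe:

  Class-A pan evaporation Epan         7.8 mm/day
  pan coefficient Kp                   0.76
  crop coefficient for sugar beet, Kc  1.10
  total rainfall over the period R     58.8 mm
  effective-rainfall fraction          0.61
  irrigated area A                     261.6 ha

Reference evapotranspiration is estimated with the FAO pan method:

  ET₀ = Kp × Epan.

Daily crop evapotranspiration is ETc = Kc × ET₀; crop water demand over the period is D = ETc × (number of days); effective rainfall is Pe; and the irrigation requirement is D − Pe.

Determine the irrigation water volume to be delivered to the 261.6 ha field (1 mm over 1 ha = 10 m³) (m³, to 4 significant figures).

145000 m³

ET₀ = 0.76 × 7.8 = 5.9280 mm/d
ETc = Kc × ET₀ = 1.10 × 5.9280 = 6.5208 mm/d
Crop demand D = ETc × 14 d = 6.5208 × 14 = 91.291 mm
Pe = 0.61 × 58.8 = 35.868 mm
D − Pe = 91.291 − 35.868 = 55.423 mm
Volume = 55.423 mm × 261.6 ha × 10 = 144986.6 m³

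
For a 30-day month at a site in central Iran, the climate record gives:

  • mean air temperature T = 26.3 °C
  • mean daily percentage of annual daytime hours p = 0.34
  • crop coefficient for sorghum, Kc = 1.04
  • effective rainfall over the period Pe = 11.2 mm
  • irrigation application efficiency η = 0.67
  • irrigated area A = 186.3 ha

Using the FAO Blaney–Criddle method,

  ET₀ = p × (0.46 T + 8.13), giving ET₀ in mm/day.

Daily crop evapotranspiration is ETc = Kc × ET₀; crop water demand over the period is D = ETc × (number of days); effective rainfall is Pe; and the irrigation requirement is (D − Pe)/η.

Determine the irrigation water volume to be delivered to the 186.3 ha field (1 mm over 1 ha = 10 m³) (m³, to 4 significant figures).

565500 m³

ET₀ = 0.34 × (0.46 × 26.3 + 8.13) = 0.34 × 20.228 = 6.8775 mm/d
ETc = Kc × ET₀ = 1.04 × 6.8775 = 7.1526 mm/d
Crop demand D = ETc × 30 d = 7.1526 × 30 = 214.578 mm
D − Pe = 214.578 − 11.2 = 203.378 mm
Gross irrigation = 203.378 / 0.67 = 303.549 mm
Volume = 303.549 mm × 186.3 ha × 10 = 565511.8 m³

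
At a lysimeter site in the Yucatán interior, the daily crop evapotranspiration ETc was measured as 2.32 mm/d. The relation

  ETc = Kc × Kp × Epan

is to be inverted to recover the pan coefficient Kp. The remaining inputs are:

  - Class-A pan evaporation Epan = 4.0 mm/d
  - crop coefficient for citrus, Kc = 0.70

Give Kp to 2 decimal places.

0.83

ETc = Kc × Kp × Epan  ⇒  Kp = ETc / (Kc × Epan)
Kp = 2.32 / (0.70 × 4.0) = 2.32 / 2.800 = 0.8286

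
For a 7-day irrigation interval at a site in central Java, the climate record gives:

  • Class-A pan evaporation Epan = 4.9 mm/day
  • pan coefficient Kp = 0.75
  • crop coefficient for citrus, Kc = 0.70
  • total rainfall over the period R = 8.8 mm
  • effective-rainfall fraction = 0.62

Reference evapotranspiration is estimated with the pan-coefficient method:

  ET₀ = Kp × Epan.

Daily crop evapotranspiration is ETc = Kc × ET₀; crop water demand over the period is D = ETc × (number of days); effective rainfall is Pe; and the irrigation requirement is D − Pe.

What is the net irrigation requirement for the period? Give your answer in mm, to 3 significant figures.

ET₀ = 0.75 × 4.9 = 3.6750 mm/d
ETc = Kc × ET₀ = 0.70 × 3.6750 = 2.5725 mm/d
Crop demand D = ETc × 7 d = 2.5725 × 7 = 18.008 mm
Pe = 0.62 × 8.8 = 5.456 mm
D − Pe = 18.008 − 5.456 = 12.552 mm

12.6 mm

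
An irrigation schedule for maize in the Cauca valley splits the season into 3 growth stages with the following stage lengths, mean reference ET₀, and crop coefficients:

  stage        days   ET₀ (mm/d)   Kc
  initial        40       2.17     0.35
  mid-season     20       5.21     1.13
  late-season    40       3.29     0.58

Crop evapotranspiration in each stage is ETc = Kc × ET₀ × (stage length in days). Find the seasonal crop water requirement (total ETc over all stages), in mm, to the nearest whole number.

224 mm

initial: 0.35 × 2.17 × 40 = 30.38 mm
mid-season: 1.13 × 5.21 × 20 = 117.75 mm
late-season: 0.58 × 3.29 × 40 = 76.33 mm
Seasonal total = 224.46 mm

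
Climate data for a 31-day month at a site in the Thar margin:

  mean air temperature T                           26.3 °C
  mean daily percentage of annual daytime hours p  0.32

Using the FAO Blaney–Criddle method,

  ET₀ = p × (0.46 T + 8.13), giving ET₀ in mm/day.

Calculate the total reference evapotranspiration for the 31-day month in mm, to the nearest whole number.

201 mm

ET₀ = 0.32 × (0.46 × 26.3 + 8.13) = 0.32 × 20.228 = 6.4730 mm/d
Monthly total = 6.4730 × 31 = 200.663 mm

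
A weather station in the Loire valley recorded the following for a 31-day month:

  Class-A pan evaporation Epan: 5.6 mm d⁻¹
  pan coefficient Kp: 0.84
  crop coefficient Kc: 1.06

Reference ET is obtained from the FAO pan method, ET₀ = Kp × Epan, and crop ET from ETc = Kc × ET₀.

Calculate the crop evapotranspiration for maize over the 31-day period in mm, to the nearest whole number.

155 mm

ET₀ = 0.84 × 5.6 = 4.7040 mm/d
ETc = Kc × ET₀ = 1.06 × 4.7040 = 4.9862 mm/d
Over 31 days: 4.9862 × 31 = 154.572 mm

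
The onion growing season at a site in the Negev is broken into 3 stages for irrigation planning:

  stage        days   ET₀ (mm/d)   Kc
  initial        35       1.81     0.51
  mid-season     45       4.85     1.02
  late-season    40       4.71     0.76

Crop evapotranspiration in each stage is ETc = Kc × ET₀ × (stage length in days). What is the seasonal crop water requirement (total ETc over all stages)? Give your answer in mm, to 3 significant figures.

initial: 0.51 × 1.81 × 35 = 32.31 mm
mid-season: 1.02 × 4.85 × 45 = 222.62 mm
late-season: 0.76 × 4.71 × 40 = 143.18 mm
Seasonal total = 398.11 mm

398 mm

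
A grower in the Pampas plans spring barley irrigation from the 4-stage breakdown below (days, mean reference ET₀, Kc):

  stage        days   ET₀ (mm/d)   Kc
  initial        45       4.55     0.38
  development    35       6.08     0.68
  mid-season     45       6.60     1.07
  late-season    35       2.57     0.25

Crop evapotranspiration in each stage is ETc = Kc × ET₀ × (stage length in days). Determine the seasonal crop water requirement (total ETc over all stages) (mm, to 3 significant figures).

initial: 0.38 × 4.55 × 45 = 77.81 mm
development: 0.68 × 6.08 × 35 = 144.70 mm
mid-season: 1.07 × 6.60 × 45 = 317.79 mm
late-season: 0.25 × 2.57 × 35 = 22.49 mm
Seasonal total = 562.79 mm

563 mm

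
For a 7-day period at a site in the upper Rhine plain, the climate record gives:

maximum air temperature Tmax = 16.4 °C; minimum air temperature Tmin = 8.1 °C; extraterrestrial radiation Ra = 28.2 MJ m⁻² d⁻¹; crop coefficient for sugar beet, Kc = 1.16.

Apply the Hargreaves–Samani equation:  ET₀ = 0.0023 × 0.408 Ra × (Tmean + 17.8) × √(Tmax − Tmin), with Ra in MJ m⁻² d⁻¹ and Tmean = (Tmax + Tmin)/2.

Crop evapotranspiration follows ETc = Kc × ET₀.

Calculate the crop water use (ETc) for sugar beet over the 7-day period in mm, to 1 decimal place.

18.6 mm

Tmean = (16.4 + 8.1)/2 = 12.25 °C
0.408 Ra = 0.408 × 28.2 = 11.5056 mm/d equivalent
ET₀ = 0.0023 × 11.5056 × (12.25 + 17.8) × √8.3 = 0.0023 × 11.5056 × 30.05 × 2.8810 = 2.2910 mm/d
ETc = Kc × ET₀ = 1.16 × 2.2910 = 2.6576 mm/d
Over 7 days: 2.6576 × 7 = 18.603 mm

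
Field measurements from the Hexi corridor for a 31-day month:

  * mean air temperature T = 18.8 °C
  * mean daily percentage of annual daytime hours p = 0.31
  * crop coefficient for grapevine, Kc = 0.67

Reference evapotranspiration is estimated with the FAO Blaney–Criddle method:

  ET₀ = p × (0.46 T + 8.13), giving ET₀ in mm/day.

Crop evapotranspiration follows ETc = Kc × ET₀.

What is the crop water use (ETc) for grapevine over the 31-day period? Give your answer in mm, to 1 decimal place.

108.0 mm

ET₀ = 0.31 × (0.46 × 18.8 + 8.13) = 0.31 × 16.778 = 5.2012 mm/d
ETc = Kc × ET₀ = 0.67 × 5.2012 = 3.4848 mm/d
Over 31 days: 3.4848 × 31 = 108.029 mm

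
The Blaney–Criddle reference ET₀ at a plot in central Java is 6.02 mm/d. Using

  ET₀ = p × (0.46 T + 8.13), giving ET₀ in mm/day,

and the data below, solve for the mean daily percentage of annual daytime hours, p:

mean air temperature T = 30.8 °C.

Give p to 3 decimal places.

p = ET₀ / (0.46 T + 8.13) = 6.02 / (0.46 × 30.8 + 8.13) = 6.02 / 22.298 = 0.2700

0.270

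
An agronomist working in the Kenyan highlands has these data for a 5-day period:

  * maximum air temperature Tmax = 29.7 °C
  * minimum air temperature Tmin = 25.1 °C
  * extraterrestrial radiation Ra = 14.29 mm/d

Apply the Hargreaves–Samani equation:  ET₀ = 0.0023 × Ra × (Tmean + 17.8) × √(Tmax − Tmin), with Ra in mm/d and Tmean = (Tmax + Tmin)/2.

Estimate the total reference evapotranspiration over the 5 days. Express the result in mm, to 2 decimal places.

Tmean = (29.7 + 25.1)/2 = 27.40 °C
ET₀ = 0.0023 × 14.29 × (27.40 + 17.8) × √4.6 = 0.0023 × 14.29 × 45.20 × 2.1448 = 3.1863 mm/d
Over 5 days: 3.1863 × 5 = 15.932 mm

15.93 mm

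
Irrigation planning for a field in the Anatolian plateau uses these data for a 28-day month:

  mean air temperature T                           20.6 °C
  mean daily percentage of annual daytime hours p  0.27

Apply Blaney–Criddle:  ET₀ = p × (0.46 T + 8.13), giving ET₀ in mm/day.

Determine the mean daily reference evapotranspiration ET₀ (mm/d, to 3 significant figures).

4.75 mm/d

ET₀ = 0.27 × (0.46 × 20.6 + 8.13) = 0.27 × 17.606 = 4.7536 mm/d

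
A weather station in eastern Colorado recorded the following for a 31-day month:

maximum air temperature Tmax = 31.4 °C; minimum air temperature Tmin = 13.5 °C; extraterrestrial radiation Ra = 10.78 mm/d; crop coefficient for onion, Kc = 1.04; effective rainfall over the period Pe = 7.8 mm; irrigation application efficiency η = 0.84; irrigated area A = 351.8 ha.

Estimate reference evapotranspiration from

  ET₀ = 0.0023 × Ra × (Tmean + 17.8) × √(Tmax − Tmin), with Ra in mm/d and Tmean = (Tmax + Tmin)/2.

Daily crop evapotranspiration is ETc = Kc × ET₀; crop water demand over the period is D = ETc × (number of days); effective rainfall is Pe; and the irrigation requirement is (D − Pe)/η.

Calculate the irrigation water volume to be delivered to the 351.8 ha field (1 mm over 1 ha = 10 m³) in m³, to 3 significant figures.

537000 m³

Tmean = (31.4 + 13.5)/2 = 22.45 °C
ET₀ = 0.0023 × 10.78 × (22.45 + 17.8) × √17.9 = 0.0023 × 10.78 × 40.25 × 4.2308 = 4.2222 mm/d
ETc = Kc × ET₀ = 1.04 × 4.2222 = 4.3911 mm/d
Crop demand D = ETc × 31 d = 4.3911 × 31 = 136.124 mm
D − Pe = 136.124 − 7.8 = 128.324 mm
Gross irrigation = 128.324 / 0.84 = 152.767 mm
Volume = 152.767 mm × 351.8 ha × 10 = 537434.3 m³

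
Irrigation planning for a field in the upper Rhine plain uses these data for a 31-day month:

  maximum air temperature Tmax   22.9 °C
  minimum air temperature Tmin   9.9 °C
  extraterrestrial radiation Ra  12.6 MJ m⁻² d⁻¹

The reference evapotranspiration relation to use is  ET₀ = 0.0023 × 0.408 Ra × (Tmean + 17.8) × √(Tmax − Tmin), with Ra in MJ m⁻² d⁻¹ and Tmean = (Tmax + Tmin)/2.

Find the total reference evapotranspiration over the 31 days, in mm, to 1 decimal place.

Tmean = (22.9 + 9.9)/2 = 16.40 °C
0.408 Ra = 0.408 × 12.6 = 5.1408 mm/d equivalent
ET₀ = 0.0023 × 5.1408 × (16.40 + 17.8) × √13.0 = 0.0023 × 5.1408 × 34.20 × 3.6056 = 1.4580 mm/d
Over 31 days: 1.4580 × 31 = 45.198 mm

45.2 mm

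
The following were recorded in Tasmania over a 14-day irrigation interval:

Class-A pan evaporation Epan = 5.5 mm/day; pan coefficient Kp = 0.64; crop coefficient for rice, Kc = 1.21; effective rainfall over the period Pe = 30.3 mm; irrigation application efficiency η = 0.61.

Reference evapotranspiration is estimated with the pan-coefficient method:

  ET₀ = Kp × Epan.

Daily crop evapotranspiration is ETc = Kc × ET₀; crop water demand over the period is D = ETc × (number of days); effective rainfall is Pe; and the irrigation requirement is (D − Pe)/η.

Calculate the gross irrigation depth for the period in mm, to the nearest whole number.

ET₀ = 0.64 × 5.5 = 3.5200 mm/d
ETc = Kc × ET₀ = 1.21 × 3.5200 = 4.2592 mm/d
Crop demand D = ETc × 14 d = 4.2592 × 14 = 59.629 mm
D − Pe = 59.629 − 30.3 = 29.329 mm
Gross irrigation = 29.329 / 0.61 = 48.080 mm

48 mm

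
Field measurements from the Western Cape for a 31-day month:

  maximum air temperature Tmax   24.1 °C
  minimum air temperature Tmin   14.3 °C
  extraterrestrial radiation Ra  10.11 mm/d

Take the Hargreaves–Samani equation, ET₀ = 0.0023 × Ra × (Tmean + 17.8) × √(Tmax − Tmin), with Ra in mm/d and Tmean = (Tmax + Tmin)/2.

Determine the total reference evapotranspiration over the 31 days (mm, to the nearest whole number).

Tmean = (24.1 + 14.3)/2 = 19.20 °C
ET₀ = 0.0023 × 10.11 × (19.20 + 17.8) × √9.8 = 0.0023 × 10.11 × 37.00 × 3.1305 = 2.6934 mm/d
Over 31 days: 2.6934 × 31 = 83.495 mm

83 mm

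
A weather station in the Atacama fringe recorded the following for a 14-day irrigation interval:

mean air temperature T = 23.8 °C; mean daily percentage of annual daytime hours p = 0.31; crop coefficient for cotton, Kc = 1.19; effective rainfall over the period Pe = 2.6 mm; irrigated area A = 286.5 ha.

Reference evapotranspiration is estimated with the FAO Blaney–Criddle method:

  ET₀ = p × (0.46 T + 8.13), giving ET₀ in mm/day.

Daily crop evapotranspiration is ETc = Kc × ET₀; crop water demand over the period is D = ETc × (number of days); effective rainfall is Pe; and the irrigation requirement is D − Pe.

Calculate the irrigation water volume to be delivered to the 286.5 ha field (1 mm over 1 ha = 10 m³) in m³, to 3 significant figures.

275000 m³

ET₀ = 0.31 × (0.46 × 23.8 + 8.13) = 0.31 × 19.078 = 5.9142 mm/d
ETc = Kc × ET₀ = 1.19 × 5.9142 = 7.0379 mm/d
Crop demand D = ETc × 14 d = 7.0379 × 14 = 98.531 mm
D − Pe = 98.531 − 2.6 = 95.931 mm
Volume = 95.931 mm × 286.5 ha × 10 = 274842.3 m³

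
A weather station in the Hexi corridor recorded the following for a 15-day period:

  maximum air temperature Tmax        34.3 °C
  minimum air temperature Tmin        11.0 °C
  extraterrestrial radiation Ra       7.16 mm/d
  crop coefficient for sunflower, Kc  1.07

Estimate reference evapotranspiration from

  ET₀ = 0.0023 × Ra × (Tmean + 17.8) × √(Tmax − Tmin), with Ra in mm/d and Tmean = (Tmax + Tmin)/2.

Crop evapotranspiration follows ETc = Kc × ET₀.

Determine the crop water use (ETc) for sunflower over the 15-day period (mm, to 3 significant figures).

Tmean = (34.3 + 11.0)/2 = 22.65 °C
ET₀ = 0.0023 × 7.16 × (22.65 + 17.8) × √23.3 = 0.0023 × 7.16 × 40.45 × 4.8270 = 3.2154 mm/d
ETc = Kc × ET₀ = 1.07 × 3.2154 = 3.4405 mm/d
Over 15 days: 3.4405 × 15 = 51.608 mm

51.6 mm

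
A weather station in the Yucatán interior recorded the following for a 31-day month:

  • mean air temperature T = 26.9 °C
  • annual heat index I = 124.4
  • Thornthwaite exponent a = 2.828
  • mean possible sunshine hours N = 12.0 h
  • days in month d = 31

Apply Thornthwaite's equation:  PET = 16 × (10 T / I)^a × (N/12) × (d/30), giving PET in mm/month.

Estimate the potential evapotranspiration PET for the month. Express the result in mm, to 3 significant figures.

146 mm

10T/I = 10 × 26.9 / 124.4 = 2.1624
(10T/I)^a = 2.1624^2.828 = 8.8552
Uncorrected PET = 16 × 8.8552 = 141.683 mm
Correction = (N/12)(d/30) = (12.0/12)(31/30) = 1.0333
PET = 141.683 × 1.0333 = 146.401 mm/month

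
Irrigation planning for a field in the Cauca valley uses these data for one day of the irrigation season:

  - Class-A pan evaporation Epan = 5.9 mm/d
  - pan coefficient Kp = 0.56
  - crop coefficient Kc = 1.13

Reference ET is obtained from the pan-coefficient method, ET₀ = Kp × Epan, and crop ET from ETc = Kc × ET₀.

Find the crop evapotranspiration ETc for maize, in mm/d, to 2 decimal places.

ET₀ = 0.56 × 5.9 = 3.3040 mm/d
ETc = Kc × ET₀ = 1.13 × 3.3040 = 3.7335 mm/d

3.73 mm/d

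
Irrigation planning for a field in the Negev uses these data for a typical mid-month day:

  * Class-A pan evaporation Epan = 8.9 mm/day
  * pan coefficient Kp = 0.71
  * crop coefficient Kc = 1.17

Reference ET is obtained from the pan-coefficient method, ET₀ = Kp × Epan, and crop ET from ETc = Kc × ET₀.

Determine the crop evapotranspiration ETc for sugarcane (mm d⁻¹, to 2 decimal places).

ET₀ = 0.71 × 8.9 = 6.3190 mm/d
ETc = Kc × ET₀ = 1.17 × 6.3190 = 7.3932 mm/d

7.39 mm d⁻¹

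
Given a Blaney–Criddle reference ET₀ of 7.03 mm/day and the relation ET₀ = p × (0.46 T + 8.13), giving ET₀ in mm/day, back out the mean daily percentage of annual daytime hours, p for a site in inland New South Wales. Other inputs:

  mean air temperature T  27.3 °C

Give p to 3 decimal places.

0.340

p = ET₀ / (0.46 T + 8.13) = 7.03 / (0.46 × 27.3 + 8.13) = 7.03 / 20.688 = 0.3398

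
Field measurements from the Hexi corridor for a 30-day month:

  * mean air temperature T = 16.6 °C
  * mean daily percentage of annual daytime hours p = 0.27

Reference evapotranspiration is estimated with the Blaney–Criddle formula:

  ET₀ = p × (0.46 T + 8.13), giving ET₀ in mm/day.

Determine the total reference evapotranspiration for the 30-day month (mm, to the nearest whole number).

ET₀ = 0.27 × (0.46 × 16.6 + 8.13) = 0.27 × 15.766 = 4.2568 mm/d
Monthly total = 4.2568 × 30 = 127.704 mm

128 mm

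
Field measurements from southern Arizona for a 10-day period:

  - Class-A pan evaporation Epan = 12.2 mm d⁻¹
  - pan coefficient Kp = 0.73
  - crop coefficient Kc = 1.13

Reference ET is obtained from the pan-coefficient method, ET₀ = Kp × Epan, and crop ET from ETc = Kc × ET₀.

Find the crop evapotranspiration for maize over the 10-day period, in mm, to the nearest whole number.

101 mm

ET₀ = 0.73 × 12.2 = 8.9060 mm/d
ETc = Kc × ET₀ = 1.13 × 8.9060 = 10.0638 mm/d
Over 10 days: 10.0638 × 10 = 100.638 mm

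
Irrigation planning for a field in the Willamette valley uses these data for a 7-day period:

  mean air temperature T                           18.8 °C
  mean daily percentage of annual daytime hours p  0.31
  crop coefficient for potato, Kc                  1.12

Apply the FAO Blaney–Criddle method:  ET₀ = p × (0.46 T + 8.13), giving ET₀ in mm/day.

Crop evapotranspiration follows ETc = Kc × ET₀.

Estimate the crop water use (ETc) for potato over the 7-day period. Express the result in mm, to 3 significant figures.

40.8 mm

ET₀ = 0.31 × (0.46 × 18.8 + 8.13) = 0.31 × 16.778 = 5.2012 mm/d
ETc = Kc × ET₀ = 1.12 × 5.2012 = 5.8253 mm/d
Over 7 days: 5.8253 × 7 = 40.777 mm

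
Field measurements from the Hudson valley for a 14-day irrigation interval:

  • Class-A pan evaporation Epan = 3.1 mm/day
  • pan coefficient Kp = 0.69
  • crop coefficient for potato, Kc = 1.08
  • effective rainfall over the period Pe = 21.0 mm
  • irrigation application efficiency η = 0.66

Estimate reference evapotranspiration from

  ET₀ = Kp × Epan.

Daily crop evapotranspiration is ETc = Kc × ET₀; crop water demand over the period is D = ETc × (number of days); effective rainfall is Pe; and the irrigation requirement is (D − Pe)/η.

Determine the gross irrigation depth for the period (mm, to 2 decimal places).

17.18 mm

ET₀ = 0.69 × 3.1 = 2.1390 mm/d
ETc = Kc × ET₀ = 1.08 × 2.1390 = 2.3101 mm/d
Crop demand D = ETc × 14 d = 2.3101 × 14 = 32.341 mm
D − Pe = 32.341 − 21.0 = 11.341 mm
Gross irrigation = 11.341 / 0.66 = 17.183 mm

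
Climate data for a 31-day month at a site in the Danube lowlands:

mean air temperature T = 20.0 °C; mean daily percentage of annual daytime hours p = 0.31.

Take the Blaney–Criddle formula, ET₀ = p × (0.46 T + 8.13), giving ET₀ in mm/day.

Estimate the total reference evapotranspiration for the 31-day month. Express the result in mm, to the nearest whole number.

167 mm

ET₀ = 0.31 × (0.46 × 20.0 + 8.13) = 0.31 × 17.330 = 5.3723 mm/d
Monthly total = 5.3723 × 31 = 166.541 mm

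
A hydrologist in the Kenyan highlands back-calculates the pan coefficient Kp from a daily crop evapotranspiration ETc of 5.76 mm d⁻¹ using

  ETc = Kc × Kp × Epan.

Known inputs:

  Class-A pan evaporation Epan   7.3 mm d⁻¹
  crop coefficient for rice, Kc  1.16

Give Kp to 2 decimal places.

0.68

ETc = Kc × Kp × Epan  ⇒  Kp = ETc / (Kc × Epan)
Kp = 5.76 / (1.16 × 7.3) = 5.76 / 8.468 = 0.6802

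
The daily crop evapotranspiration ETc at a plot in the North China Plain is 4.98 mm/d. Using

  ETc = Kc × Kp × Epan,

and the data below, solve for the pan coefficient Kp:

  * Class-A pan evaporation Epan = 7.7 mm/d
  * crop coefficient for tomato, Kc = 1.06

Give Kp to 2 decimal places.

0.61

ETc = Kc × Kp × Epan  ⇒  Kp = ETc / (Kc × Epan)
Kp = 4.98 / (1.06 × 7.7) = 4.98 / 8.162 = 0.6101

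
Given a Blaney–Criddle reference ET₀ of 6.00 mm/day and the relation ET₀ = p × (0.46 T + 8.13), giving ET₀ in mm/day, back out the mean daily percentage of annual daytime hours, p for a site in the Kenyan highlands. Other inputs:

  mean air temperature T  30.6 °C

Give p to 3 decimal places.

p = ET₀ / (0.46 T + 8.13) = 6.00 / (0.46 × 30.6 + 8.13) = 6.00 / 22.206 = 0.2702

0.270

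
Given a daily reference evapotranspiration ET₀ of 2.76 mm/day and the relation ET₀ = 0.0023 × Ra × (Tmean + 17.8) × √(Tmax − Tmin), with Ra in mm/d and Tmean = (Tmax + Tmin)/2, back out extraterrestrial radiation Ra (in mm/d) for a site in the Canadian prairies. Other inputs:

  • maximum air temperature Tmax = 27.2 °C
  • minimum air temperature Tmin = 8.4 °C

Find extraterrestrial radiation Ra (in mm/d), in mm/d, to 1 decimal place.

7.8 mm/d

Tmean = 17.80 °C; √ΔT = 4.3359
Ra = ET₀ / [0.0023 × (Tmean+17.8) × √ΔT] = 2.76 / (0.0023 × 35.60 × 4.3359) = 7.774 mm/d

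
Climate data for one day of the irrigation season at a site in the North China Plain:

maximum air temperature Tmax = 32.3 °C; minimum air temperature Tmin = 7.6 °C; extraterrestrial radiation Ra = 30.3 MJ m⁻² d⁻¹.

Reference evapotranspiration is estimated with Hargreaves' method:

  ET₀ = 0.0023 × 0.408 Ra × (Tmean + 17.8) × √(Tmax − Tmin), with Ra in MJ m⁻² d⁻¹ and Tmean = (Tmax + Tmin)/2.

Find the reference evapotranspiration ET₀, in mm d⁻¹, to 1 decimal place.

Tmean = (32.3 + 7.6)/2 = 19.95 °C
0.408 Ra = 0.408 × 30.3 = 12.3624 mm/d equivalent
ET₀ = 0.0023 × 12.3624 × (19.95 + 17.8) × √24.7 = 0.0023 × 12.3624 × 37.75 × 4.9699 = 5.3345 mm/d

5.3 mm d⁻¹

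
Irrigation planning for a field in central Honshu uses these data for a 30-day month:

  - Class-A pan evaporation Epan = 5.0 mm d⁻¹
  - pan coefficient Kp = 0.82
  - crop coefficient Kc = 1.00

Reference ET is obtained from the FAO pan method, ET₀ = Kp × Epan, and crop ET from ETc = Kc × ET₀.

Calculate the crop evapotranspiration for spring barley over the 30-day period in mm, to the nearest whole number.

123 mm

ET₀ = 0.82 × 5.0 = 4.1000 mm/d
ETc = Kc × ET₀ = 1.00 × 4.1000 = 4.1000 mm/d
Over 30 days: 4.1000 × 30 = 123.000 mm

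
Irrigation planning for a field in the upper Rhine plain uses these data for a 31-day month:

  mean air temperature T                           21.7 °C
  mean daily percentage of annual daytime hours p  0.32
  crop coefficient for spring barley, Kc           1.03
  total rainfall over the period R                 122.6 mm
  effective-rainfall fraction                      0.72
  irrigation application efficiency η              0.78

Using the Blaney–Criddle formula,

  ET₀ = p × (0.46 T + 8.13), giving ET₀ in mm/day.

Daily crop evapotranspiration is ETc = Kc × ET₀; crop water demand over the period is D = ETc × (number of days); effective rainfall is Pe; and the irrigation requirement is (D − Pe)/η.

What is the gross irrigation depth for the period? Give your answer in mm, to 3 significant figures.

ET₀ = 0.32 × (0.46 × 21.7 + 8.13) = 0.32 × 18.112 = 5.7958 mm/d
ETc = Kc × ET₀ = 1.03 × 5.7958 = 5.9697 mm/d
Crop demand D = ETc × 31 d = 5.9697 × 31 = 185.061 mm
Pe = 0.72 × 122.6 = 88.272 mm
D − Pe = 185.061 − 88.272 = 96.789 mm
Gross irrigation = 96.789 / 0.78 = 124.088 mm

124 mm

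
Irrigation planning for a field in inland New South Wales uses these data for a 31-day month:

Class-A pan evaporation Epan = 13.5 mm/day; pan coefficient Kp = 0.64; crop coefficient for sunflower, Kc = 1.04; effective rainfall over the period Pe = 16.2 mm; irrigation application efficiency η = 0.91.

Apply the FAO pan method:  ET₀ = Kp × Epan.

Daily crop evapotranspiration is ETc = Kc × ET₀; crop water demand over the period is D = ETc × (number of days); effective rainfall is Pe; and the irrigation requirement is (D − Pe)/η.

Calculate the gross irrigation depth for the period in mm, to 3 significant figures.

ET₀ = 0.64 × 13.5 = 8.6400 mm/d
ETc = Kc × ET₀ = 1.04 × 8.6400 = 8.9856 mm/d
Crop demand D = ETc × 31 d = 8.9856 × 31 = 278.554 mm
D − Pe = 278.554 − 16.2 = 262.354 mm
Gross irrigation = 262.354 / 0.91 = 288.301 mm

288 mm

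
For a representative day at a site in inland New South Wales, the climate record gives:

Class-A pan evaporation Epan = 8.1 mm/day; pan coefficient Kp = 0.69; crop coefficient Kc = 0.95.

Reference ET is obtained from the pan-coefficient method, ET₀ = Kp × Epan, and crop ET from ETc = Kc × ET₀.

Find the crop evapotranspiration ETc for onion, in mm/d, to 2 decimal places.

5.31 mm/d

ET₀ = 0.69 × 8.1 = 5.5890 mm/d
ETc = Kc × ET₀ = 0.95 × 5.5890 = 5.3096 mm/d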